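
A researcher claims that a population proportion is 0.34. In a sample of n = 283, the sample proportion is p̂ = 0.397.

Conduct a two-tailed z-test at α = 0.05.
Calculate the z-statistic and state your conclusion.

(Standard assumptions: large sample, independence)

H₀: p = 0.34, H₁: p ≠ 0.34
Standard error: SE = √(p₀(1-p₀)/n) = √(0.34×0.66/283) = 0.028159
z-statistic: z = (p̂ - p₀)/SE = (0.397 - 0.34)/0.028159 = 2.0242
Critical value: z_0.025 = ±1.960
p-value = 0.0429
Decision: reject H₀ at α = 0.05

Answer: z = 2.0242, reject H₀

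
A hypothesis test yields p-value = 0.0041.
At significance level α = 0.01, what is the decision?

Compare p-value to α:
0.0041 < 0.01
Decision: reject H₀

Answer: reject H₀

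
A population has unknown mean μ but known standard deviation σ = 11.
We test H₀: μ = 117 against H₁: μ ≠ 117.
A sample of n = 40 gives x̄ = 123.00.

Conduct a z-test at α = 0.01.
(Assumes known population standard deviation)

Answer: z = 3.4497, reject H₀

Derivation:
Standard error: SE = σ/√n = 11/√40 = 1.7393
z-statistic: z = (x̄ - μ₀)/SE = (123.00 - 117)/1.7393 = 3.4497
Critical value: ±2.576
p-value = 0.0006
Decision: reject H₀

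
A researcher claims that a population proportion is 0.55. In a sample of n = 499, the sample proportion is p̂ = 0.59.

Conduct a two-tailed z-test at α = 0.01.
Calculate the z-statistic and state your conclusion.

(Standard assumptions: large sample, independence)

H₀: p = 0.55, H₁: p ≠ 0.55
Standard error: SE = √(p₀(1-p₀)/n) = √(0.55×0.45/499) = 0.022271
z-statistic: z = (p̂ - p₀)/SE = (0.59 - 0.55)/0.022271 = 1.7961
Critical value: z_0.005 = ±2.576
p-value = 0.0725
Decision: fail to reject H₀ at α = 0.01

Answer: z = 1.7961, fail to reject H₀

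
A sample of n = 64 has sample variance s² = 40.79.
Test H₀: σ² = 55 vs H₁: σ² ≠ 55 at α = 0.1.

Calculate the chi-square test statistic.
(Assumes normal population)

df = n - 1 = 63
χ² = (n-1)s²/σ₀² = 63×40.79/55 = 46.7231
Critical values: χ²_{0.95,63} = 45.741, χ²_{0.05,63} = 82.529
Rejection region: χ² < 45.741 or χ² > 82.529
Decision: fail to reject H₀

Answer: χ² = 46.7231, fail to reject H₀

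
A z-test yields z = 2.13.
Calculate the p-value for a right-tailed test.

Answer: p-value ≈ 0.0166

Derivation:
For z = 2.13:
p = P(Z > 2.13) = 1 - Φ(2.13) = 0.0166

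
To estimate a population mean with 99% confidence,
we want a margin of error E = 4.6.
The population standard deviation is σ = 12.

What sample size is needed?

z_0.005 = 2.576
n = (z×σ/E)² = (2.576×12/4.6)²
n = 45.1584
Round up: n = 46

Answer: n = 46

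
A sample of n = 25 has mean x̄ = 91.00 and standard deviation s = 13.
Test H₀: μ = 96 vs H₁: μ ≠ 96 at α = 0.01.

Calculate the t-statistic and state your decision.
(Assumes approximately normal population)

Answer: t = -1.9231, fail to reject H₀

Derivation:
df = n - 1 = 24
SE = s/√n = 13/√25 = 2.6000
t = (x̄ - μ₀)/SE = (91.00 - 96)/2.6000 = -1.9231
Critical value: t_{0.005,24} = ±2.797
p-value ≈ 0.0664
Decision: fail to reject H₀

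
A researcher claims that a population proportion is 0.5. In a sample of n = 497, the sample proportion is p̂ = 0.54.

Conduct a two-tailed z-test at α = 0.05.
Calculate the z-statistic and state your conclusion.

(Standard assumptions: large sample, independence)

Answer: z = 1.7835, fail to reject H₀

Derivation:
H₀: p = 0.5, H₁: p ≠ 0.5
Standard error: SE = √(p₀(1-p₀)/n) = √(0.5×0.5/497) = 0.022428
z-statistic: z = (p̂ - p₀)/SE = (0.54 - 0.5)/0.022428 = 1.7835
Critical value: z_0.025 = ±1.960
p-value = 0.0745
Decision: fail to reject H₀ at α = 0.05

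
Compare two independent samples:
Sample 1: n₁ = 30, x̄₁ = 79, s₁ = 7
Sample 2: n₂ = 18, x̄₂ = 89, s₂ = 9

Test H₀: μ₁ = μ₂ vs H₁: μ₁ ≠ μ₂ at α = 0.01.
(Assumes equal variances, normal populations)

Pooled variance: s²_p = [29×7² + 17×9²]/(46) = 60.8261
s_p = 7.7991
SE = s_p×√(1/n₁ + 1/n₂) = 7.7991×√(1/30 + 1/18) = 2.3252
t = (x̄₁ - x̄₂)/SE = (79 - 89)/2.3252 = -4.3007
df = 46, t-critical = ±2.687
Decision: reject H₀

Answer: t = -4.3007, reject H₀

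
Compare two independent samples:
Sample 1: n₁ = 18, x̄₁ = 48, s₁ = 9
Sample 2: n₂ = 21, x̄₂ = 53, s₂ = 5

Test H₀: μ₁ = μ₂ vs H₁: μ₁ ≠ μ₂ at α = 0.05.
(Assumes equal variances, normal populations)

Answer: t = -2.1855, reject H₀

Derivation:
Pooled variance: s²_p = [17×9² + 20×5²]/(37) = 50.7297
s_p = 7.1225
SE = s_p×√(1/n₁ + 1/n₂) = 7.1225×√(1/18 + 1/21) = 2.2878
t = (x̄₁ - x̄₂)/SE = (48 - 53)/2.2878 = -2.1855
df = 37, t-critical = ±2.026
Decision: reject H₀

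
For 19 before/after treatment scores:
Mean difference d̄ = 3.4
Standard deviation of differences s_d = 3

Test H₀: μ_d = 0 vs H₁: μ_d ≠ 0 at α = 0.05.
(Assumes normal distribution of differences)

Answer: t = 4.9404, reject H₀

Derivation:
df = n - 1 = 18
SE = s_d/√n = 3/√19 = 0.6882
t = d̄/SE = 3.4/0.6882 = 4.9404
Critical value: t_{0.025,18} = ±2.101
p-value ≈ 0.0001
Decision: reject H₀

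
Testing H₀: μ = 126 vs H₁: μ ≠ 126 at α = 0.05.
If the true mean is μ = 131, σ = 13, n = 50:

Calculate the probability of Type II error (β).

SE = σ/√n = 13/√50 = 1.8385
Critical values: μ₀ ± z_0.025×SE = 126 ± 1.960×1.8385
Acceptance region: (122.3965, 129.6035)
Under H₁ (μ = 131): z_high = (129.6035 - 131)/1.8385 = -0.7596, z_low = (122.3965 - 131)/1.8385 = -4.6796
β = P(not reject | H₁) = Φ(-0.7596) - Φ(-4.6796) ≈ 0.2237

Answer: β ≈ 0.2237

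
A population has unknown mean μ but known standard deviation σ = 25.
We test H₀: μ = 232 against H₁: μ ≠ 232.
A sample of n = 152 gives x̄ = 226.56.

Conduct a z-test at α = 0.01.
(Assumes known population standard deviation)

Answer: z = -2.6827, reject H₀

Derivation:
Standard error: SE = σ/√n = 25/√152 = 2.0278
z-statistic: z = (x̄ - μ₀)/SE = (226.56 - 232)/2.0278 = -2.6827
Critical value: ±2.576
p-value = 0.0073
Decision: reject H₀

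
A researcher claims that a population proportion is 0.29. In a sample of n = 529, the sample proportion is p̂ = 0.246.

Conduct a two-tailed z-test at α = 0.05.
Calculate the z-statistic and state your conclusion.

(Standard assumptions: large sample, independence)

H₀: p = 0.29, H₁: p ≠ 0.29
Standard error: SE = √(p₀(1-p₀)/n) = √(0.29×0.71/529) = 0.019729
z-statistic: z = (p̂ - p₀)/SE = (0.246 - 0.29)/0.019729 = -2.2302
Critical value: z_0.025 = ±1.960
p-value = 0.0257
Decision: reject H₀ at α = 0.05

Answer: z = -2.2302, reject H₀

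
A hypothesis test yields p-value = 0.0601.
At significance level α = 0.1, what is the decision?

Compare p-value to α:
0.0601 < 0.1
Decision: reject H₀

Answer: reject H₀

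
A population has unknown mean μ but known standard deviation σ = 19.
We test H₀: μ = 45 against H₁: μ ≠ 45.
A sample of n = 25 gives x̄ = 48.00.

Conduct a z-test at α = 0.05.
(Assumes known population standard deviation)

Standard error: SE = σ/√n = 19/√25 = 3.8000
z-statistic: z = (x̄ - μ₀)/SE = (48.00 - 45)/3.8000 = 0.7895
Critical value: ±1.960
p-value = 0.4298
Decision: fail to reject H₀

Answer: z = 0.7895, fail to reject H₀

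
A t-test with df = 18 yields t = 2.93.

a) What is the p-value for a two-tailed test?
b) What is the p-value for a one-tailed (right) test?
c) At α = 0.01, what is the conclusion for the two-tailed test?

Answer: a) 0.0089, b) 0.0045, c) reject H₀

Derivation:
Using t-distribution with df = 18:
a) Two-tailed: p = 2×P(T > 2.93) = 0.0089
b) One-tailed: p = P(T > 2.93) = 0.0045
c) 0.0089 < 0.01, reject H₀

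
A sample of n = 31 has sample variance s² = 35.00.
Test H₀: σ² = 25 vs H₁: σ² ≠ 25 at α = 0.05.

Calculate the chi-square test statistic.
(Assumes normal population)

Answer: χ² = 42.0000, fail to reject H₀

Derivation:
df = n - 1 = 30
χ² = (n-1)s²/σ₀² = 30×35.00/25 = 42.0000
Critical values: χ²_{0.975,30} = 16.791, χ²_{0.025,30} = 46.979
Rejection region: χ² < 16.791 or χ² > 46.979
Decision: fail to reject H₀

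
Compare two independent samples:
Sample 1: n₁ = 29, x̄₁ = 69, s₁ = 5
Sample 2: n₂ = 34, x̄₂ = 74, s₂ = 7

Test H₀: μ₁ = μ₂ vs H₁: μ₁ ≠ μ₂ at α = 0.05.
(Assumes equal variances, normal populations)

Answer: t = -3.2094, reject H₀

Derivation:
Pooled variance: s²_p = [28×5² + 33×7²]/(61) = 37.9836
s_p = 6.1631
SE = s_p×√(1/n₁ + 1/n₂) = 6.1631×√(1/29 + 1/34) = 1.5579
t = (x̄₁ - x̄₂)/SE = (69 - 74)/1.5579 = -3.2094
df = 61, t-critical = ±2.000
Decision: reject H₀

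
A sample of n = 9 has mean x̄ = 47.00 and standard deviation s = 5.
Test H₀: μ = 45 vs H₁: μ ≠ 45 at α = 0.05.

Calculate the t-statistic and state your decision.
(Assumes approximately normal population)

df = n - 1 = 8
SE = s/√n = 5/√9 = 1.6667
t = (x̄ - μ₀)/SE = (47.00 - 45)/1.6667 = 1.2000
Critical value: t_{0.025,8} = ±2.306
p-value ≈ 0.2645
Decision: fail to reject H₀

Answer: t = 1.2000, fail to reject H₀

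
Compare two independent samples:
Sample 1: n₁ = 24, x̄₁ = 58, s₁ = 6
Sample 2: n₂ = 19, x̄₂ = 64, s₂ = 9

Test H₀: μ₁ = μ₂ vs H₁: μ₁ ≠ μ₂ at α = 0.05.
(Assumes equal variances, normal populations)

Answer: t = -2.6167, reject H₀

Derivation:
Pooled variance: s²_p = [23×6² + 18×9²]/(41) = 55.7561
s_p = 7.4670
SE = s_p×√(1/n₁ + 1/n₂) = 7.4670×√(1/24 + 1/19) = 2.2930
t = (x̄₁ - x̄₂)/SE = (58 - 64)/2.2930 = -2.6167
df = 41, t-critical = ±2.020
Decision: reject H₀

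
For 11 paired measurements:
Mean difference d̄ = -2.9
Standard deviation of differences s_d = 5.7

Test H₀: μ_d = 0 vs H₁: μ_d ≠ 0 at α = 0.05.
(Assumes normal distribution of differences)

Answer: t = -1.6874, fail to reject H₀

Derivation:
df = n - 1 = 10
SE = s_d/√n = 5.7/√11 = 1.7186
t = d̄/SE = -2.9/1.7186 = -1.6874
Critical value: t_{0.025,10} = ±2.228
p-value ≈ 0.1224
Decision: fail to reject H₀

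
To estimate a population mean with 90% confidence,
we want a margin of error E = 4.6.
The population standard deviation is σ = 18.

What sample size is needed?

Answer: n = 42

Derivation:
z_0.05 = 1.645
n = (z×σ/E)² = (1.645×18/4.6)²
n = 41.4344
Round up: n = 42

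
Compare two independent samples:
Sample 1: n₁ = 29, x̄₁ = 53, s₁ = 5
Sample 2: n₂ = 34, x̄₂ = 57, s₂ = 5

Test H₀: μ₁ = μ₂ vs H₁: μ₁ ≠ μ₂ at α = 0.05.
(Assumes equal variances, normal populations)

Answer: t = -3.1648, reject H₀

Derivation:
Pooled variance: s²_p = [28×5² + 33×5²]/(61) = 25.0000
s_p = 5.0000
SE = s_p×√(1/n₁ + 1/n₂) = 5.0000×√(1/29 + 1/34) = 1.2639
t = (x̄₁ - x̄₂)/SE = (53 - 57)/1.2639 = -3.1648
df = 61, t-critical = ±2.000
Decision: reject H₀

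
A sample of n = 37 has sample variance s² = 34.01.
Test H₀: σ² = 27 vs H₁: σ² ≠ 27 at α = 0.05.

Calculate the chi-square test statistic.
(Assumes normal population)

Answer: χ² = 45.3467, fail to reject H₀

Derivation:
df = n - 1 = 36
χ² = (n-1)s²/σ₀² = 36×34.01/27 = 45.3467
Critical values: χ²_{0.975,36} = 21.336, χ²_{0.025,36} = 54.437
Rejection region: χ² < 21.336 or χ² > 54.437
Decision: fail to reject H₀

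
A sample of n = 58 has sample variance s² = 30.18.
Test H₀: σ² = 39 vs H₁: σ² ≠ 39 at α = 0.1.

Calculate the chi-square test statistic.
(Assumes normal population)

Answer: χ² = 44.1092, fail to reject H₀

Derivation:
df = n - 1 = 57
χ² = (n-1)s²/σ₀² = 57×30.18/39 = 44.1092
Critical values: χ²_{0.95,57} = 40.646, χ²_{0.05,57} = 75.624
Rejection region: χ² < 40.646 or χ² > 75.624
Decision: fail to reject H₀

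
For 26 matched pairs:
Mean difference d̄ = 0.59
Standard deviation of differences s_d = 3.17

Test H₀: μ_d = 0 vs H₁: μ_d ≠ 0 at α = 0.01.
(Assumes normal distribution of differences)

Answer: t = 0.9490, fail to reject H₀

Derivation:
df = n - 1 = 25
SE = s_d/√n = 3.17/√26 = 0.6217
t = d̄/SE = 0.59/0.6217 = 0.9490
Critical value: t_{0.005,25} = ±2.787
p-value ≈ 0.3517
Decision: fail to reject H₀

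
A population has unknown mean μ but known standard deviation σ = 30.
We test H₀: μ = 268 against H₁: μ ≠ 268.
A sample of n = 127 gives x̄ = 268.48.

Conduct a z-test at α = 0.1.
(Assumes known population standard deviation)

Standard error: SE = σ/√n = 30/√127 = 2.6621
z-statistic: z = (x̄ - μ₀)/SE = (268.48 - 268)/2.6621 = 0.1803
Critical value: ±1.645
p-value = 0.8569
Decision: fail to reject H₀

Answer: z = 0.1803, fail to reject H₀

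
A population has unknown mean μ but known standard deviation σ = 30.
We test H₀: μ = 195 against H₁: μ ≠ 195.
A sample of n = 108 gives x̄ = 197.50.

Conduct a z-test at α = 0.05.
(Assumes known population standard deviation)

Standard error: SE = σ/√n = 30/√108 = 2.8868
z-statistic: z = (x̄ - μ₀)/SE = (197.50 - 195)/2.8868 = 0.8660
Critical value: ±1.960
p-value = 0.3865
Decision: fail to reject H₀

Answer: z = 0.8660, fail to reject H₀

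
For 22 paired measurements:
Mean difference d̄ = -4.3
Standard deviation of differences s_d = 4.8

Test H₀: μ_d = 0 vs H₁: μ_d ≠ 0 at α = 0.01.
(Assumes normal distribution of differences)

df = n - 1 = 21
SE = s_d/√n = 4.8/√22 = 1.0234
t = d̄/SE = -4.3/1.0234 = -4.2017
Critical value: t_{0.005,21} = ±2.831
p-value ≈ 0.0004
Decision: reject H₀

Answer: t = -4.2017, reject H₀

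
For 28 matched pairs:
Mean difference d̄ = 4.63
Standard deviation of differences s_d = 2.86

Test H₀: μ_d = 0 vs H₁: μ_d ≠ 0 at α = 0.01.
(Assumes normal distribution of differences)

Answer: t = 8.5661, reject H₀

Derivation:
df = n - 1 = 27
SE = s_d/√n = 2.86/√28 = 0.5405
t = d̄/SE = 4.63/0.5405 = 8.5661
Critical value: t_{0.005,27} = ±2.771
p-value < 0.0001
Decision: reject H₀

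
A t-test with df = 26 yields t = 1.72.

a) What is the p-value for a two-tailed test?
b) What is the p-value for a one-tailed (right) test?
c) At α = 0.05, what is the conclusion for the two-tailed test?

Using t-distribution with df = 26:
a) Two-tailed: p = 2×P(T > 1.72) = 0.0973
b) One-tailed: p = P(T > 1.72) = 0.0487
c) 0.0973 ≥ 0.05, fail to reject H₀

Answer: a) 0.0973, b) 0.0487, c) fail to reject H₀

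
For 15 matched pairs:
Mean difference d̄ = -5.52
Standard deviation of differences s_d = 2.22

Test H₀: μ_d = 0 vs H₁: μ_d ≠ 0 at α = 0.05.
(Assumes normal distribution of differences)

Answer: t = -9.6301, reject H₀

Derivation:
df = n - 1 = 14
SE = s_d/√n = 2.22/√15 = 0.5732
t = d̄/SE = -5.52/0.5732 = -9.6301
Critical value: t_{0.025,14} = ±2.145
p-value < 0.0001
Decision: reject H₀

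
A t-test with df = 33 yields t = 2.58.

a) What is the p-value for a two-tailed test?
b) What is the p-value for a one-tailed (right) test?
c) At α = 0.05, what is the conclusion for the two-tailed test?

Answer: a) 0.0145, b) 0.0073, c) reject H₀

Derivation:
Using t-distribution with df = 33:
a) Two-tailed: p = 2×P(T > 2.58) = 0.0145
b) One-tailed: p = P(T > 2.58) = 0.0073
c) 0.0145 < 0.05, reject H₀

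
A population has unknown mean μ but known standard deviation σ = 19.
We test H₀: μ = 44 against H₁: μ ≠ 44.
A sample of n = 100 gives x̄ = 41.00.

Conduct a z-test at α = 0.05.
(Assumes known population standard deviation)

Answer: z = -1.5789, fail to reject H₀

Derivation:
Standard error: SE = σ/√n = 19/√100 = 1.9000
z-statistic: z = (x̄ - μ₀)/SE = (41.00 - 44)/1.9000 = -1.5789
Critical value: ±1.960
p-value = 0.1144
Decision: fail to reject H₀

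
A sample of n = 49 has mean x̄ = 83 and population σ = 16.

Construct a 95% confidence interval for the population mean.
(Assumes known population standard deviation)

Confidence level: 95%, α = 0.05
z_0.025 = 1.960
SE = σ/√n = 16/√49 = 2.2857
Margin of error = 1.960 × 2.2857 = 4.4800
CI: x̄ ± margin = 83 ± 4.4800
CI: (78.5200, 87.4800)

Answer: (78.5200, 87.4800)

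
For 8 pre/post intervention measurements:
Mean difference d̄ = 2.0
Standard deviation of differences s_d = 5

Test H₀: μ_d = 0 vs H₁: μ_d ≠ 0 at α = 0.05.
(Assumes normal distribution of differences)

Answer: t = 1.1313, fail to reject H₀

Derivation:
df = n - 1 = 7
SE = s_d/√n = 5/√8 = 1.7678
t = d̄/SE = 2.0/1.7678 = 1.1313
Critical value: t_{0.025,7} = ±2.365
p-value ≈ 0.2952
Decision: fail to reject H₀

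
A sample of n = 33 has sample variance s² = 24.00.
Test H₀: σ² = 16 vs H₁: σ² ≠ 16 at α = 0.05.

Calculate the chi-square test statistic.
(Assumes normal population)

df = n - 1 = 32
χ² = (n-1)s²/σ₀² = 32×24.00/16 = 48.0000
Critical values: χ²_{0.975,32} = 18.291, χ²_{0.025,32} = 49.480
Rejection region: χ² < 18.291 or χ² > 49.480
Decision: fail to reject H₀

Answer: χ² = 48.0000, fail to reject H₀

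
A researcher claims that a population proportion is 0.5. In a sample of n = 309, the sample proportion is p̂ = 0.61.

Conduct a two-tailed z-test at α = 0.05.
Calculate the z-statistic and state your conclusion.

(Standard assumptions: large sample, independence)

H₀: p = 0.5, H₁: p ≠ 0.5
Standard error: SE = √(p₀(1-p₀)/n) = √(0.5×0.5/309) = 0.028444
z-statistic: z = (p̂ - p₀)/SE = (0.61 - 0.5)/0.028444 = 3.8672
Critical value: z_0.025 = ±1.960
p-value = 0.0001
Decision: reject H₀ at α = 0.05

Answer: z = 3.8672, reject H₀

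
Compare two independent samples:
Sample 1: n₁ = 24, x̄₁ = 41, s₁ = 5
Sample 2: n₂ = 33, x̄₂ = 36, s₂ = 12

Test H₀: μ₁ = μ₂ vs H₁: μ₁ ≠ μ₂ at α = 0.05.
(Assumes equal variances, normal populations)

Answer: t = 1.9200, fail to reject H₀

Derivation:
Pooled variance: s²_p = [23×5² + 32×12²]/(55) = 94.2364
s_p = 9.7075
SE = s_p×√(1/n₁ + 1/n₂) = 9.7075×√(1/24 + 1/33) = 2.6042
t = (x̄₁ - x̄₂)/SE = (41 - 36)/2.6042 = 1.9200
df = 55, t-critical = ±2.004
Decision: fail to reject H₀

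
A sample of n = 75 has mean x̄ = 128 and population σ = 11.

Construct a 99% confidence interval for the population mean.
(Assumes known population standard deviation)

Confidence level: 99%, α = 0.01
z_0.005 = 2.576
SE = σ/√n = 11/√75 = 1.2702
Margin of error = 2.576 × 1.2702 = 3.2720
CI: x̄ ± margin = 128 ± 3.2720
CI: (124.7280, 131.2720)

Answer: (124.7280, 131.2720)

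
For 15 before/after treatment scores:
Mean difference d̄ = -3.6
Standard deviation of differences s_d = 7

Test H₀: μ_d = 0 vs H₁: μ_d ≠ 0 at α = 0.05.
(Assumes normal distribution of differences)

Answer: t = -1.9918, fail to reject H₀

Derivation:
df = n - 1 = 14
SE = s_d/√n = 7/√15 = 1.8074
t = d̄/SE = -3.6/1.8074 = -1.9918
Critical value: t_{0.025,14} = ±2.145
p-value ≈ 0.0663
Decision: fail to reject H₀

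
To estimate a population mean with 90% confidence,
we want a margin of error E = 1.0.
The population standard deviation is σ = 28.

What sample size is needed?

z_0.05 = 1.645
n = (z×σ/E)² = (1.645×28/1.0)²
n = 2121.5236
Round up: n = 2122

Answer: n = 2122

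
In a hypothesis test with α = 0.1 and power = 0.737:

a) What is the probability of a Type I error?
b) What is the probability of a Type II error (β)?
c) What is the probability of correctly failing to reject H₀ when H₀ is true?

Answer: a) 0.1, b) 0.263, c) 0.9

Derivation:
a) Type I error probability = α = 0.1
b) Power = P(reject H₀ | H₁ true) = 1 - β = 0.737, so Type II error probability = β = 1 - Power = 0.263
c) P(fail to reject H₀ | H₀ true) = 1 - α = 0.9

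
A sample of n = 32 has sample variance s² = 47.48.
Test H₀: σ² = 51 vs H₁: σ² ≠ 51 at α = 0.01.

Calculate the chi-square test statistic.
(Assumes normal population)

df = n - 1 = 31
χ² = (n-1)s²/σ₀² = 31×47.48/51 = 28.8604
Critical values: χ²_{0.995,31} = 14.458, χ²_{0.005,31} = 55.003
Rejection region: χ² < 14.458 or χ² > 55.003
Decision: fail to reject H₀

Answer: χ² = 28.8604, fail to reject H₀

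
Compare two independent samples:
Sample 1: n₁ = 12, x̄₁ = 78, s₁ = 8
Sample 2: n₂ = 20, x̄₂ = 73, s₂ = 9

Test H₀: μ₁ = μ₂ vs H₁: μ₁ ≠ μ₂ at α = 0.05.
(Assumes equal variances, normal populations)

Pooled variance: s²_p = [11×8² + 19×9²]/(30) = 74.7667
s_p = 8.6468
SE = s_p×√(1/n₁ + 1/n₂) = 8.6468×√(1/12 + 1/20) = 3.1574
t = (x̄₁ - x̄₂)/SE = (78 - 73)/3.1574 = 1.5836
df = 30, t-critical = ±2.042
Decision: fail to reject H₀

Answer: t = 1.5836, fail to reject H₀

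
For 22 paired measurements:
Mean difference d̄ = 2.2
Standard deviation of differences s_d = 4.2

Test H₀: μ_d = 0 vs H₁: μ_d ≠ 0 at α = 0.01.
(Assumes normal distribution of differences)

Answer: t = 2.4570, fail to reject H₀

Derivation:
df = n - 1 = 21
SE = s_d/√n = 4.2/√22 = 0.8954
t = d̄/SE = 2.2/0.8954 = 2.4570
Critical value: t_{0.005,21} = ±2.831
p-value ≈ 0.0228
Decision: fail to reject H₀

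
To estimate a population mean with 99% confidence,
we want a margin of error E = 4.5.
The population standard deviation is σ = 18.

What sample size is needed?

Answer: n = 107

Derivation:
z_0.005 = 2.576
n = (z×σ/E)² = (2.576×18/4.5)²
n = 106.1724
Round up: n = 107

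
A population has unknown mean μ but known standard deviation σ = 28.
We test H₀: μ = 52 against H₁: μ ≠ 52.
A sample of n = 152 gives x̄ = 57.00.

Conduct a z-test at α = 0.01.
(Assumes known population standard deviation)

Answer: z = 2.2016, fail to reject H₀

Derivation:
Standard error: SE = σ/√n = 28/√152 = 2.2711
z-statistic: z = (x̄ - μ₀)/SE = (57.00 - 52)/2.2711 = 2.2016
Critical value: ±2.576
p-value = 0.0277
Decision: fail to reject H₀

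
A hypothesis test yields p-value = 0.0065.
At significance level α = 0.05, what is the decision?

Compare p-value to α:
0.0065 < 0.05
Decision: reject H₀

Answer: reject H₀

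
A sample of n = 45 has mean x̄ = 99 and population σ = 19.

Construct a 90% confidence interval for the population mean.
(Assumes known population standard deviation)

Answer: (94.3407, 103.6593)

Derivation:
Confidence level: 90%, α = 0.1
z_0.05 = 1.645
SE = σ/√n = 19/√45 = 2.8324
Margin of error = 1.645 × 2.8324 = 4.6593
CI: x̄ ± margin = 99 ± 4.6593
CI: (94.3407, 103.6593)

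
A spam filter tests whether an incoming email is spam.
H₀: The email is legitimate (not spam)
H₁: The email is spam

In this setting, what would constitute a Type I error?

Type I error: rejecting H₀ when it is actually true (false positive).
Type II error: failing to reject H₀ when H₁ is actually true (false negative).

Answer: Marking a legitimate email as spam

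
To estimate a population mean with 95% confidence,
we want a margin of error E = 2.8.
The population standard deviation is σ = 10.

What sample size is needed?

Answer: n = 49

Derivation:
z_0.025 = 1.960
n = (z×σ/E)² = (1.960×10/2.8)²
n = 49.0000
Already a whole number: n = 49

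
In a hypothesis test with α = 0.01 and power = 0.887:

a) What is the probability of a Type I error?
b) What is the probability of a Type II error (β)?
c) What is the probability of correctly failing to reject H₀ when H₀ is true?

a) Type I error probability = α = 0.01
b) Power = P(reject H₀ | H₁ true) = 1 - β = 0.887, so Type II error probability = β = 1 - Power = 0.113
c) P(fail to reject H₀ | H₀ true) = 1 - α = 0.99

Answer: a) 0.01, b) 0.113, c) 0.99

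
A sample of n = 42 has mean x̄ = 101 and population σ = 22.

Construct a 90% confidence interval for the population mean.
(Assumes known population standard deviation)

Confidence level: 90%, α = 0.1
z_0.05 = 1.645
SE = σ/√n = 22/√42 = 3.3947
Margin of error = 1.645 × 3.3947 = 5.5843
CI: x̄ ± margin = 101 ± 5.5843
CI: (95.4157, 106.5843)

Answer: (95.4157, 106.5843)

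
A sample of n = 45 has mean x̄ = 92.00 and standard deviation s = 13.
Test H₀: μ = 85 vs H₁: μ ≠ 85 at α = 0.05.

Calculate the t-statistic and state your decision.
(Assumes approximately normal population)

df = n - 1 = 44
SE = s/√n = 13/√45 = 1.9379
t = (x̄ - μ₀)/SE = (92.00 - 85)/1.9379 = 3.6122
Critical value: t_{0.025,44} = ±2.015
p-value ≈ 0.0008
Decision: reject H₀

Answer: t = 3.6122, reject H₀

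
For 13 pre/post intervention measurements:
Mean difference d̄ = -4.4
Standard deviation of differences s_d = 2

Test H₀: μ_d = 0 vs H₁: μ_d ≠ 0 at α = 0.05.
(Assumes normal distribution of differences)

Answer: t = -7.9322, reject H₀

Derivation:
df = n - 1 = 12
SE = s_d/√n = 2/√13 = 0.5547
t = d̄/SE = -4.4/0.5547 = -7.9322
Critical value: t_{0.025,12} = ±2.179
p-value < 0.0001
Decision: reject H₀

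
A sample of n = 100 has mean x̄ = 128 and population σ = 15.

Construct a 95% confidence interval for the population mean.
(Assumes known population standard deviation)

Answer: (125.0600, 130.9400)

Derivation:
Confidence level: 95%, α = 0.05
z_0.025 = 1.960
SE = σ/√n = 15/√100 = 1.5000
Margin of error = 1.960 × 1.5000 = 2.9400
CI: x̄ ± margin = 128 ± 2.9400
CI: (125.0600, 130.9400)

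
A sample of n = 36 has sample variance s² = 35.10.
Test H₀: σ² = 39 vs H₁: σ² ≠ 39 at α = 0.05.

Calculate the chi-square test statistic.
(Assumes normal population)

df = n - 1 = 35
χ² = (n-1)s²/σ₀² = 35×35.10/39 = 31.5000
Critical values: χ²_{0.975,35} = 20.569, χ²_{0.025,35} = 53.203
Rejection region: χ² < 20.569 or χ² > 53.203
Decision: fail to reject H₀

Answer: χ² = 31.5000, fail to reject H₀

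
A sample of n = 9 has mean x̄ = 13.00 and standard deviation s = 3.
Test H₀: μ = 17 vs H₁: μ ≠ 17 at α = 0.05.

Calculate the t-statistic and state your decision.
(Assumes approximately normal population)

df = n - 1 = 8
SE = s/√n = 3/√9 = 1.0000
t = (x̄ - μ₀)/SE = (13.00 - 17)/1.0000 = -4.0000
Critical value: t_{0.025,8} = ±2.306
p-value ≈ 0.0039
Decision: reject H₀

Answer: t = -4.0000, reject H₀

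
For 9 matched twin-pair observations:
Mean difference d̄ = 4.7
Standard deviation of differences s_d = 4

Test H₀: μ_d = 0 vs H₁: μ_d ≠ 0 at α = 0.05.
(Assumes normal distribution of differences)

Answer: t = 3.5251, reject H₀

Derivation:
df = n - 1 = 8
SE = s_d/√n = 4/√9 = 1.3333
t = d̄/SE = 4.7/1.3333 = 3.5251
Critical value: t_{0.025,8} = ±2.306
p-value ≈ 0.0078
Decision: reject H₀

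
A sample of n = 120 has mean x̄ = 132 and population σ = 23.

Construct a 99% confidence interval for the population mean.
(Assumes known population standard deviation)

Answer: (126.5914, 137.4086)

Derivation:
Confidence level: 99%, α = 0.01
z_0.005 = 2.576
SE = σ/√n = 23/√120 = 2.0996
Margin of error = 2.576 × 2.0996 = 5.4086
CI: x̄ ± margin = 132 ± 5.4086
CI: (126.5914, 137.4086)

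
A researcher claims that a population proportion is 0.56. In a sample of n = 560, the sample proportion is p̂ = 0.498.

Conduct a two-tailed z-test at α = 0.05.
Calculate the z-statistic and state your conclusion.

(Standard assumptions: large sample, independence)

Answer: z = -2.9558, reject H₀

Derivation:
H₀: p = 0.56, H₁: p ≠ 0.56
Standard error: SE = √(p₀(1-p₀)/n) = √(0.56×0.44/560) = 0.020976
z-statistic: z = (p̂ - p₀)/SE = (0.498 - 0.56)/0.020976 = -2.9558
Critical value: z_0.025 = ±1.960
p-value = 0.0031
Decision: reject H₀ at α = 0.05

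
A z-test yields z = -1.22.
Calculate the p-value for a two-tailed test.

For z = -1.22:
p = 2×P(Z > |-1.22|) = 2×(1 - Φ(1.22)) = 0.2225

Answer: p-value ≈ 0.2225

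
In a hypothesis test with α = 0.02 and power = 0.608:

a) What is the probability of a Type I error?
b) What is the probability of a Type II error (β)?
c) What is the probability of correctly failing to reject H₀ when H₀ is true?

Answer: a) 0.02, b) 0.392, c) 0.98

Derivation:
a) Type I error probability = α = 0.02
b) Power = P(reject H₀ | H₁ true) = 1 - β = 0.608, so Type II error probability = β = 1 - Power = 0.392
c) P(fail to reject H₀ | H₀ true) = 1 - α = 0.98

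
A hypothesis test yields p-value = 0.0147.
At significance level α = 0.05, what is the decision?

Compare p-value to α:
0.0147 < 0.05
Decision: reject H₀

Answer: reject H₀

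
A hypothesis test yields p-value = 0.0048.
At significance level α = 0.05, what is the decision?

Compare p-value to α:
0.0048 < 0.05
Decision: reject H₀

Answer: reject H₀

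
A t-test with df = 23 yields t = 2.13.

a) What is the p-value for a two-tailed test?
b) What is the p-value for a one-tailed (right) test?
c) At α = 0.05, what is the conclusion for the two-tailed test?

Answer: a) 0.0441, b) 0.0220, c) reject H₀

Derivation:
Using t-distribution with df = 23:
a) Two-tailed: p = 2×P(T > 2.13) = 0.0441
b) One-tailed: p = P(T > 2.13) = 0.0220
c) 0.0441 < 0.05, reject H₀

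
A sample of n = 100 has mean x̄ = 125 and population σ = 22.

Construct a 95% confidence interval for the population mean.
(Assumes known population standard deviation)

Answer: (120.6880, 129.3120)

Derivation:
Confidence level: 95%, α = 0.05
z_0.025 = 1.960
SE = σ/√n = 22/√100 = 2.2000
Margin of error = 1.960 × 2.2000 = 4.3120
CI: x̄ ± margin = 125 ± 4.3120
CI: (120.6880, 129.3120)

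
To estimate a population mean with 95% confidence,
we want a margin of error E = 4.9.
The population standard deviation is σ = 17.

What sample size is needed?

z_0.025 = 1.960
n = (z×σ/E)² = (1.960×17/4.9)²
n = 46.2400
Round up: n = 47

Answer: n = 47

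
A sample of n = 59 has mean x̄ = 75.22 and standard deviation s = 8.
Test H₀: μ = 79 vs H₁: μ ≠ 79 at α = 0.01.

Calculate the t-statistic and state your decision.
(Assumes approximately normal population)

df = n - 1 = 58
SE = s/√n = 8/√59 = 1.0415
t = (x̄ - μ₀)/SE = (75.22 - 79)/1.0415 = -3.6294
Critical value: t_{0.005,58} = ±2.663
p-value ≈ 0.0006
Decision: reject H₀

Answer: t = -3.6294, reject H₀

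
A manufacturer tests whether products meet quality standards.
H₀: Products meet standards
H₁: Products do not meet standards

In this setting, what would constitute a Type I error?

Answer: Rejecting good products that actually meet standards

Derivation:
A Type I error (probability α) occurs when we reject a true H₀.
A Type II error (probability β) occurs when we fail to reject a false H₀.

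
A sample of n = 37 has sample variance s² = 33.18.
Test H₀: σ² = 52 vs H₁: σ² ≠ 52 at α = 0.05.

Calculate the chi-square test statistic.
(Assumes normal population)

Answer: χ² = 22.9708, fail to reject H₀

Derivation:
df = n - 1 = 36
χ² = (n-1)s²/σ₀² = 36×33.18/52 = 22.9708
Critical values: χ²_{0.975,36} = 21.336, χ²_{0.025,36} = 54.437
Rejection region: χ² < 21.336 or χ² > 54.437
Decision: fail to reject H₀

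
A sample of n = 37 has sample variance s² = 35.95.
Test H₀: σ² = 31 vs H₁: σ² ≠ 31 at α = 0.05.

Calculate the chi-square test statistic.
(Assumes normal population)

df = n - 1 = 36
χ² = (n-1)s²/σ₀² = 36×35.95/31 = 41.7484
Critical values: χ²_{0.975,36} = 21.336, χ²_{0.025,36} = 54.437
Rejection region: χ² < 21.336 or χ² > 54.437
Decision: fail to reject H₀

Answer: χ² = 41.7484, fail to reject H₀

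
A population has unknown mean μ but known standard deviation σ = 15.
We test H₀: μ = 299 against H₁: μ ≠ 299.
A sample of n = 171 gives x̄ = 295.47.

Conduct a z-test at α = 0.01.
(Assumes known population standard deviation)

Standard error: SE = σ/√n = 15/√171 = 1.1471
z-statistic: z = (x̄ - μ₀)/SE = (295.47 - 299)/1.1471 = -3.0773
Critical value: ±2.576
p-value = 0.0021
Decision: reject H₀

Answer: z = -3.0773, reject H₀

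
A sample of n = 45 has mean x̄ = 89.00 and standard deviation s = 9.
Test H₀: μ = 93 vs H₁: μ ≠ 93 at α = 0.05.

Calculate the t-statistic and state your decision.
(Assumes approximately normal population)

Answer: t = -2.9815, reject H₀

Derivation:
df = n - 1 = 44
SE = s/√n = 9/√45 = 1.3416
t = (x̄ - μ₀)/SE = (89.00 - 93)/1.3416 = -2.9815
Critical value: t_{0.025,44} = ±2.015
p-value ≈ 0.0047
Decision: reject H₀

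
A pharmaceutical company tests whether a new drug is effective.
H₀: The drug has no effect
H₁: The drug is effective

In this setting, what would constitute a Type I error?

Type I error: rejecting H₀ when it is actually true (false positive).
Type II error: failing to reject H₀ when H₁ is actually true (false negative).

Answer: Concluding the drug is effective when it actually has no effect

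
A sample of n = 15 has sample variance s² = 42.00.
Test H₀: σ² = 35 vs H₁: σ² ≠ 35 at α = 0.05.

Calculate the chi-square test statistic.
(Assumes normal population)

Answer: χ² = 16.8000, fail to reject H₀

Derivation:
df = n - 1 = 14
χ² = (n-1)s²/σ₀² = 14×42.00/35 = 16.8000
Critical values: χ²_{0.975,14} = 5.629, χ²_{0.025,14} = 26.119
Rejection region: χ² < 5.629 or χ² > 26.119
Decision: fail to reject H₀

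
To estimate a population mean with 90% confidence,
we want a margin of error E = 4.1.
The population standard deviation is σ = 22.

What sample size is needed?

Answer: n = 78

Derivation:
z_0.05 = 1.645
n = (z×σ/E)² = (1.645×22/4.1)²
n = 77.9129
Round up: n = 78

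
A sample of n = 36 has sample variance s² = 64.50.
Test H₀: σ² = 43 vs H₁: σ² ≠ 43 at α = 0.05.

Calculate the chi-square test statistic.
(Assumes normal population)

df = n - 1 = 35
χ² = (n-1)s²/σ₀² = 35×64.50/43 = 52.5000
Critical values: χ²_{0.975,35} = 20.569, χ²_{0.025,35} = 53.203
Rejection region: χ² < 20.569 or χ² > 53.203
Decision: fail to reject H₀

Answer: χ² = 52.5000, fail to reject H₀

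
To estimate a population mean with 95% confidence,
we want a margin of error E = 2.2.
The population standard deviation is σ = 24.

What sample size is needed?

z_0.025 = 1.960
n = (z×σ/E)² = (1.960×24/2.2)²
n = 457.1821
Round up: n = 458

Answer: n = 458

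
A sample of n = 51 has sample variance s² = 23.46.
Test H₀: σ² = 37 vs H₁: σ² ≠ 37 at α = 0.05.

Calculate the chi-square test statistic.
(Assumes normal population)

Answer: χ² = 31.7027, reject H₀

Derivation:
df = n - 1 = 50
χ² = (n-1)s²/σ₀² = 50×23.46/37 = 31.7027
Critical values: χ²_{0.975,50} = 32.357, χ²_{0.025,50} = 71.420
Rejection region: χ² < 32.357 or χ² > 71.420
Decision: reject H₀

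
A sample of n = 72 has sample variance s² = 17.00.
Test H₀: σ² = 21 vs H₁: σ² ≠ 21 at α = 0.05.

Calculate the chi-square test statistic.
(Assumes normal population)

df = n - 1 = 71
χ² = (n-1)s²/σ₀² = 71×17.00/21 = 57.4762
Critical values: χ²_{0.975,71} = 49.592, χ²_{0.025,71} = 96.189
Rejection region: χ² < 49.592 or χ² > 96.189
Decision: fail to reject H₀

Answer: χ² = 57.4762, fail to reject H₀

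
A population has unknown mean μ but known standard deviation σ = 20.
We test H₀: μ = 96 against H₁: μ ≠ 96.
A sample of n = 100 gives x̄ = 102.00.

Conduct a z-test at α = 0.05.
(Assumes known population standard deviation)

Standard error: SE = σ/√n = 20/√100 = 2.0000
z-statistic: z = (x̄ - μ₀)/SE = (102.00 - 96)/2.0000 = 3.0000
Critical value: ±1.960
p-value = 0.0027
Decision: reject H₀

Answer: z = 3.0000, reject H₀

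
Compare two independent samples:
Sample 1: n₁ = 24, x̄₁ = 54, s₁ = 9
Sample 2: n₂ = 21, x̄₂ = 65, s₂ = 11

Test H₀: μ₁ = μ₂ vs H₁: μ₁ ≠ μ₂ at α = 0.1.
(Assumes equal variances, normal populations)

Pooled variance: s²_p = [23×9² + 20×11²]/(43) = 99.6047
s_p = 9.9802
SE = s_p×√(1/n₁ + 1/n₂) = 9.9802×√(1/24 + 1/21) = 2.9822
t = (x̄₁ - x̄₂)/SE = (54 - 65)/2.9822 = -3.6886
df = 43, t-critical = ±1.681
Decision: reject H₀

Answer: t = -3.6886, reject H₀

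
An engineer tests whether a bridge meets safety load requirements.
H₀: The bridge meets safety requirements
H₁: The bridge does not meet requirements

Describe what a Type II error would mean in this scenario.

A Type I error (probability α) occurs when we reject a true H₀.
A Type II error (probability β) occurs when we fail to reject a false H₀.

Answer: Declaring an unsafe bridge to be safe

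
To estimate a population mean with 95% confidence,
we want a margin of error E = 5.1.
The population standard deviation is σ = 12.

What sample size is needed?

z_0.025 = 1.960
n = (z×σ/E)² = (1.960×12/5.1)²
n = 21.2684
Round up: n = 22

Answer: n = 22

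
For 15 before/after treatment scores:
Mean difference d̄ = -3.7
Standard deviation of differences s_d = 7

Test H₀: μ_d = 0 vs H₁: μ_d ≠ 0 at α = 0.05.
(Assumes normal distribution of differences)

df = n - 1 = 14
SE = s_d/√n = 7/√15 = 1.8074
t = d̄/SE = -3.7/1.8074 = -2.0471
Critical value: t_{0.025,14} = ±2.145
p-value ≈ 0.0599
Decision: fail to reject H₀

Answer: t = -2.0471, fail to reject H₀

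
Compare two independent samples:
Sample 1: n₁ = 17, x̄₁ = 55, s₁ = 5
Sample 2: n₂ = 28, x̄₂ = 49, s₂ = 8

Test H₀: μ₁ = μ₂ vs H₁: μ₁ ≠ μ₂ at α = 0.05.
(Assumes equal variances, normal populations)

Pooled variance: s²_p = [16×5² + 27×8²]/(43) = 49.4884
s_p = 7.0348
SE = s_p×√(1/n₁ + 1/n₂) = 7.0348×√(1/17 + 1/28) = 2.1630
t = (x̄₁ - x̄₂)/SE = (55 - 49)/2.1630 = 2.7739
df = 43, t-critical = ±2.017
Decision: reject H₀

Answer: t = 2.7739, reject H₀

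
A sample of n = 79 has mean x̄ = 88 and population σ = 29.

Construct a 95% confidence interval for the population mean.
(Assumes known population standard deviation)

Confidence level: 95%, α = 0.05
z_0.025 = 1.960
SE = σ/√n = 29/√79 = 3.2628
Margin of error = 1.960 × 3.2628 = 6.3951
CI: x̄ ± margin = 88 ± 6.3951
CI: (81.6049, 94.3951)

Answer: (81.6049, 94.3951)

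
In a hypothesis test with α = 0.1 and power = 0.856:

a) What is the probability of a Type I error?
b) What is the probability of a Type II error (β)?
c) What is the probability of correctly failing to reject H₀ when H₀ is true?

a) Type I error probability = α = 0.1
b) Power = P(reject H₀ | H₁ true) = 1 - β = 0.856, so Type II error probability = β = 1 - Power = 0.144
c) P(fail to reject H₀ | H₀ true) = 1 - α = 0.9

Answer: a) 0.1, b) 0.144, c) 0.9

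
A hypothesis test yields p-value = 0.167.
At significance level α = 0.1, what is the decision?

Answer: fail to reject H₀

Derivation:
Compare p-value to α:
0.167 ≥ 0.1
Decision: fail to reject H₀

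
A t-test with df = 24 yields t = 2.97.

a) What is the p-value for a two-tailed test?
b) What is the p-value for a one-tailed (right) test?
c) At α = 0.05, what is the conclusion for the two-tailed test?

Using t-distribution with df = 24:
a) Two-tailed: p = 2×P(T > 2.97) = 0.0067
b) One-tailed: p = P(T > 2.97) = 0.0033
c) 0.0067 < 0.05, reject H₀

Answer: a) 0.0067, b) 0.0033, c) reject H₀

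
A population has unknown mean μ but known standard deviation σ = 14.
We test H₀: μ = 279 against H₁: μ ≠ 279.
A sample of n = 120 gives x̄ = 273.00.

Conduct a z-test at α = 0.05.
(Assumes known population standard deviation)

Standard error: SE = σ/√n = 14/√120 = 1.2780
z-statistic: z = (x̄ - μ₀)/SE = (273.00 - 279)/1.2780 = -4.6948
Critical value: ±1.960
p-value < 0.0001
Decision: reject H₀

Answer: z = -4.6948, reject H₀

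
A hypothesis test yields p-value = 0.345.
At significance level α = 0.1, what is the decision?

Answer: fail to reject H₀

Derivation:
Compare p-value to α:
0.345 ≥ 0.1
Decision: fail to reject H₀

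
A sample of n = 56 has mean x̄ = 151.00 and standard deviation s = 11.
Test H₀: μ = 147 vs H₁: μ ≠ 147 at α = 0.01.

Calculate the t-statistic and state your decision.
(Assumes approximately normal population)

df = n - 1 = 55
SE = s/√n = 11/√56 = 1.4699
t = (x̄ - μ₀)/SE = (151.00 - 147)/1.4699 = 2.7213
Critical value: t_{0.005,55} = ±2.668
p-value ≈ 0.0087
Decision: reject H₀

Answer: t = 2.7213, reject H₀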